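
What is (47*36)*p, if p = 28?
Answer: 47376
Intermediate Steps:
(47*36)*p = (47*36)*28 = 1692*28 = 47376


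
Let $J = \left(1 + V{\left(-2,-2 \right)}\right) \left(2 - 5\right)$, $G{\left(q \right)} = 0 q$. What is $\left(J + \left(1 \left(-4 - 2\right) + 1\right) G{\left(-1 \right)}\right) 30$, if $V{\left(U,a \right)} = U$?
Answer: $90$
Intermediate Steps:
$G{\left(q \right)} = 0$
$J = 3$ ($J = \left(1 - 2\right) \left(2 - 5\right) = - (2 - 5) = \left(-1\right) \left(-3\right) = 3$)
$\left(J + \left(1 \left(-4 - 2\right) + 1\right) G{\left(-1 \right)}\right) 30 = \left(3 + \left(1 \left(-4 - 2\right) + 1\right) 0\right) 30 = \left(3 + \left(1 \left(-6\right) + 1\right) 0\right) 30 = \left(3 + \left(-6 + 1\right) 0\right) 30 = \left(3 - 0\right) 30 = \left(3 + 0\right) 30 = 3 \cdot 30 = 90$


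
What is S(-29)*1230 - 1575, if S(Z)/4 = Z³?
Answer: -119995455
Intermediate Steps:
S(Z) = 4*Z³
S(-29)*1230 - 1575 = (4*(-29)³)*1230 - 1575 = (4*(-24389))*1230 - 1575 = -97556*1230 - 1575 = -119993880 - 1575 = -119995455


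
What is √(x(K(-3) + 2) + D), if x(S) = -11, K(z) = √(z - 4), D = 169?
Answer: √158 ≈ 12.570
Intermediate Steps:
K(z) = √(-4 + z)
√(x(K(-3) + 2) + D) = √(-11 + 169) = √158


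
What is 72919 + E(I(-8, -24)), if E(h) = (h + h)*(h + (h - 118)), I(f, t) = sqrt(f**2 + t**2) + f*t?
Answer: 177623 + 10400*sqrt(10) ≈ 2.1051e+5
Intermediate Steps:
E(h) = 2*h*(-118 + 2*h) (E(h) = (2*h)*(h + (-118 + h)) = (2*h)*(-118 + 2*h) = 2*h*(-118 + 2*h))
72919 + E(I(-8, -24)) = 72919 + 4*(sqrt((-8)**2 + (-24)**2) - 8*(-24))*(-59 + (sqrt((-8)**2 + (-24)**2) - 8*(-24))) = 72919 + 4*(sqrt(64 + 576) + 192)*(-59 + (sqrt(64 + 576) + 192)) = 72919 + 4*(sqrt(640) + 192)*(-59 + (sqrt(640) + 192)) = 72919 + 4*(8*sqrt(10) + 192)*(-59 + (8*sqrt(10) + 192)) = 72919 + 4*(192 + 8*sqrt(10))*(-59 + (192 + 8*sqrt(10))) = 72919 + 4*(192 + 8*sqrt(10))*(133 + 8*sqrt(10)) = 72919 + 4*(133 + 8*sqrt(10))*(192 + 8*sqrt(10))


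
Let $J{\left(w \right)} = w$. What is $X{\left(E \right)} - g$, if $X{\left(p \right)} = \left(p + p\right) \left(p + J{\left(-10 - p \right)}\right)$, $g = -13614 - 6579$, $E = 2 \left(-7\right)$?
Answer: $20473$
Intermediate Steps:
$E = -14$
$g = -20193$ ($g = -13614 - 6579 = -20193$)
$X{\left(p \right)} = - 20 p$ ($X{\left(p \right)} = \left(p + p\right) \left(p - \left(10 + p\right)\right) = 2 p \left(-10\right) = - 20 p$)
$X{\left(E \right)} - g = \left(-20\right) \left(-14\right) - -20193 = 280 + 20193 = 20473$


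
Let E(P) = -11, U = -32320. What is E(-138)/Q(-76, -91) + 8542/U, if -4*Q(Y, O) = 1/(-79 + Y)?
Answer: -110215471/16160 ≈ -6820.3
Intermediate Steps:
Q(Y, O) = -1/(4*(-79 + Y))
E(-138)/Q(-76, -91) + 8542/U = -11/((-1/(-316 + 4*(-76)))) + 8542/(-32320) = -11/((-1/(-316 - 304))) + 8542*(-1/32320) = -11/((-1/(-620))) - 4271/16160 = -11/((-1*(-1/620))) - 4271/16160 = -11/1/620 - 4271/16160 = -11*620 - 4271/16160 = -6820 - 4271/16160 = -110215471/16160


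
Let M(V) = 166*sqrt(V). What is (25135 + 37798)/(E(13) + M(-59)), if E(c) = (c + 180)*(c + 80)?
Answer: 1129584417/323792405 - 10446878*I*sqrt(59)/323792405 ≈ 3.4886 - 0.24783*I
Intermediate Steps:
E(c) = (80 + c)*(180 + c) (E(c) = (180 + c)*(80 + c) = (80 + c)*(180 + c))
(25135 + 37798)/(E(13) + M(-59)) = (25135 + 37798)/((14400 + 13**2 + 260*13) + 166*sqrt(-59)) = 62933/((14400 + 169 + 3380) + 166*(I*sqrt(59))) = 62933/(17949 + 166*I*sqrt(59))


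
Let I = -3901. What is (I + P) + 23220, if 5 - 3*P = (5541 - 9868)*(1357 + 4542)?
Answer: 8527645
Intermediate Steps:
P = 8508326 (P = 5/3 - (5541 - 9868)*(1357 + 4542)/3 = 5/3 - (-4327)*5899/3 = 5/3 - 1/3*(-25524973) = 5/3 + 25524973/3 = 8508326)
(I + P) + 23220 = (-3901 + 8508326) + 23220 = 8504425 + 23220 = 8527645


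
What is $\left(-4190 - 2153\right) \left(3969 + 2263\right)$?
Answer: $-39529576$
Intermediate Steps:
$\left(-4190 - 2153\right) \left(3969 + 2263\right) = \left(-6343\right) 6232 = -39529576$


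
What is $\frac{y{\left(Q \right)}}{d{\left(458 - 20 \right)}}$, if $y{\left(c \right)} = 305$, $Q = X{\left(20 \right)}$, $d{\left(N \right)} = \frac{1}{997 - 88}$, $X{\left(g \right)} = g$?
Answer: $277245$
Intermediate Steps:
$d{\left(N \right)} = \frac{1}{909}$
$Q = 20$
$\frac{y{\left(Q \right)}}{d{\left(458 - 20 \right)}} = 305 \frac{1}{\frac{1}{909}} = 305 \cdot 909 = 277245$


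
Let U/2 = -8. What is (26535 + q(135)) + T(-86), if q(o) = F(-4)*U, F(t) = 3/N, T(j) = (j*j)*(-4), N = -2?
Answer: -3025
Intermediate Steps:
T(j) = -4*j² (T(j) = j²*(-4) = -4*j²)
F(t) = -3/2 (F(t) = 3/(-2) = 3*(-½) = -3/2)
U = -16 (U = 2*(-8) = -16)
q(o) = 24 (q(o) = -3/2*(-16) = 24)
(26535 + q(135)) + T(-86) = (26535 + 24) - 4*(-86)² = 26559 - 4*7396 = 26559 - 29584 = -3025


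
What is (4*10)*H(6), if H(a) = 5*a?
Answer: 1200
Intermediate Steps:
(4*10)*H(6) = (4*10)*(5*6) = 40*30 = 1200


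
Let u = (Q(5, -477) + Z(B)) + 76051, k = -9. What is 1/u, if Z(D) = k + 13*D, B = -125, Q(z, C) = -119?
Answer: 1/74298 ≈ 1.3459e-5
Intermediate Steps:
Z(D) = -9 + 13*D
u = 74298 (u = (-119 + (-9 + 13*(-125))) + 76051 = (-119 + (-9 - 1625)) + 76051 = (-119 - 1634) + 76051 = -1753 + 76051 = 74298)
1/u = 1/74298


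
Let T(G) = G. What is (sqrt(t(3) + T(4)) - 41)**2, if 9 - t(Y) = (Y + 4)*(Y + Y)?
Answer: (41 - I*sqrt(29))**2 ≈ 1652.0 - 441.58*I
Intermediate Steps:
t(Y) = 9 - 2*Y*(4 + Y) (t(Y) = 9 - (Y + 4)*(Y + Y) = 9 - (4 + Y)*2*Y = 9 - 2*Y*(4 + Y))
(sqrt(t(3) + T(4)) - 41)**2 = (sqrt((9 - 8*3 - 2*3**2) + 4) - 41)**2 = (sqrt((9 - 24 - 2*9) + 4) - 41)**2 = (sqrt((9 - 24 - 18) + 4) - 41)**2 = (sqrt(-33 + 4) - 41)**2 = (sqrt(-29) - 41)**2 = (I*sqrt(29) - 41)**2 = (-41 + I*sqrt(29))**2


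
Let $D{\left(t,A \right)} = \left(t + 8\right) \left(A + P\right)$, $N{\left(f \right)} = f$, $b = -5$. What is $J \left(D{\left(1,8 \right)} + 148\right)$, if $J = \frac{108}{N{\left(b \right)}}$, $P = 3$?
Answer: $- \frac{26676}{5} \approx -5335.2$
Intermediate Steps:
$D{\left(t,A \right)} = \left(3 + A\right) \left(8 + t\right)$ ($D{\left(t,A \right)} = \left(t + 8\right) \left(A + 3\right) = \left(8 + t\right) \left(3 + A\right) = \left(3 + A\right) \left(8 + t\right)$)
$J = - \frac{108}{5}$ ($J = \frac{108}{-5} = 108 \left(- \frac{1}{5}\right) = - \frac{108}{5} \approx -21.6$)
$J \left(D{\left(1,8 \right)} + 148\right) = - \frac{108 \left(\left(24 + 3 \cdot 1 + 8 \cdot 8 + 8 \cdot 1\right) + 148\right)}{5} = - \frac{108 \left(\left(24 + 3 + 64 + 8\right) + 148\right)}{5} = - \frac{108 \left(99 + 148\right)}{5} = \left(- \frac{108}{5}\right) 247 = - \frac{26676}{5}$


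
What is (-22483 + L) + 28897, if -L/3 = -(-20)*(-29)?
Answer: 8154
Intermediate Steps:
L = 1740 (L = -3*(-(-20))*(-29) = -3*(-4*(-5))*(-29) = -60*(-29) = -3*(-580) = 1740)
(-22483 + L) + 28897 = (-22483 + 1740) + 28897 = -20743 + 28897 = 8154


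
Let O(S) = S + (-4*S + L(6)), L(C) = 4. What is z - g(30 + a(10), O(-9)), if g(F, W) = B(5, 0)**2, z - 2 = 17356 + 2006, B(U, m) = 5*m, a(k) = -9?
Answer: 19364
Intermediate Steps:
O(S) = 4 - 3*S (O(S) = S + (-4*S + 4) = S + (4 - 4*S) = 4 - 3*S)
z = 19364 (z = 2 + (17356 + 2006) = 2 + 19362 = 19364)
g(F, W) = 0 (g(F, W) = (5*0)**2 = 0**2 = 0)
z - g(30 + a(10), O(-9)) = 19364 - 1*0 = 19364 + 0 = 19364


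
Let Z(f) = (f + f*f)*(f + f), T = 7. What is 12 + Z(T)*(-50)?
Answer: -39188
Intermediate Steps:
Z(f) = 2*f*(f + f**2) (Z(f) = (f + f**2)*(2*f) = 2*f*(f + f**2))
12 + Z(T)*(-50) = 12 + (2*7**2*(1 + 7))*(-50) = 12 + (2*49*8)*(-50) = 12 + 784*(-50) = 12 - 39200 = -39188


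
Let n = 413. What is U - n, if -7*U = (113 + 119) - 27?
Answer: -3096/7 ≈ -442.29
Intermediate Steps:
U = -205/7 (U = -((113 + 119) - 27)/7 = -(232 - 27)/7 = -⅐*205 = -205/7 ≈ -29.286)
U - n = -205/7 - 1*413 = -205/7 - 413 = -3096/7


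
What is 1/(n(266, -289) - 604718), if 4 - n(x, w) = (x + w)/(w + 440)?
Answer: -151/91311791 ≈ -1.6537e-6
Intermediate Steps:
n(x, w) = 4 - (w + x)/(440 + w) (n(x, w) = 4 - (x + w)/(w + 440) = 4 - (w + x)/(440 + w))
1/(n(266, -289) - 604718) = 1/((1760 - 1*266 + 3*(-289))/(440 - 289) - 604718) = 1/((1760 - 266 - 867)/151 - 604718) = 1/((1/151)*627 - 604718) = 1/(627/151 - 604718) = 1/(-91311791/151) = -151/91311791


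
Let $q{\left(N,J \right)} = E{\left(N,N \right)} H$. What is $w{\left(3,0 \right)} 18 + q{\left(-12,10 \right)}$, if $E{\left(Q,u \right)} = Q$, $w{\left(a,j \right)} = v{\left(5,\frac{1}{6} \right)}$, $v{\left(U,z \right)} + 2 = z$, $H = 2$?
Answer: $-57$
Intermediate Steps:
$v{\left(U,z \right)} = -2 + z$
$w{\left(a,j \right)} = - \frac{11}{6}$ ($w{\left(a,j \right)} = -2 + \frac{1}{6} = - \frac{11}{6}$)
$q{\left(N,J \right)} = 2 N$ ($q{\left(N,J \right)} = N 2 = 2 N$)
$w{\left(3,0 \right)} 18 + q{\left(-12,10 \right)} = \left(- \frac{11}{6}\right) 18 + 2 \left(-12\right) = -33 - 24 = -57$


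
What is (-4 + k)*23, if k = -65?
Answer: -1587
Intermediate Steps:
(-4 + k)*23 = (-4 - 65)*23 = -69*23 = -1587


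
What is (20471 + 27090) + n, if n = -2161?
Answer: 45400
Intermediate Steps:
(20471 + 27090) + n = (20471 + 27090) - 2161 = 47561 - 2161 = 45400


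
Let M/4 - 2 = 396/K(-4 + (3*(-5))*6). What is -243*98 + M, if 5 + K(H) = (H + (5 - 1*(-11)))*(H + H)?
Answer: -348970570/14659 ≈ -23806.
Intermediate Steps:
K(H) = -5 + 2*H*(16 + H) (K(H) = -5 + (H + (5 - 1*(-11)))*(H + H) = -5 + (H + (5 + 11))*(2*H) = -5 + (H + 16)*(2*H) = -5 + (16 + H)*(2*H) = -5 + 2*H*(16 + H))
M = 118856/14659 (M = 8 + 4*(396/(-5 + 2*(-4 + (3*(-5))*6)² + 32*(-4 + (3*(-5))*6))) = 8 + 4*(396/(-5 + 2*(-4 - 15*6)² + 32*(-4 - 15*6))) = 8 + 4*(396/(-5 + 2*(-4 - 90)² + 32*(-4 - 90))) = 8 + 4*(396/(-5 + 2*(-94)² + 32*(-94))) = 8 + 4*(396/(-5 + 2*8836 - 3008)) = 8 + 4*(396/(-5 + 17672 - 3008)) = 8 + 4*(396/14659) = 8 + 1584/14659 = 118856/14659 ≈ 8.1081)
-243*98 + M = -243*98 + 118856/14659 = -23814 + 118856/14659 = -348970570/14659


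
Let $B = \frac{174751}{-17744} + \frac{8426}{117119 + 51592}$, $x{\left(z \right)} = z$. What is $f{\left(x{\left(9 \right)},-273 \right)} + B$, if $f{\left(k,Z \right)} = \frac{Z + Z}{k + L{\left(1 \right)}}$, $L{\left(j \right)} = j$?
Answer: $- \frac{963919504717}{14968039920} \approx -64.399$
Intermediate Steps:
$B = - \frac{29332905017}{2993607984}$ ($B = 174751 \left(- \frac{1}{17744}\right) + \frac{8426}{168711} = - \frac{174751}{17744} + 8426 \cdot \frac{1}{168711} = - \frac{174751}{17744} + \frac{8426}{168711} = - \frac{29332905017}{2993607984} \approx -9.7985$)
$f{\left(k,Z \right)} = \frac{2 Z}{1 + k}$ ($f{\left(k,Z \right)} = \frac{Z + Z}{k + 1} = \frac{2 Z}{1 + k}$)
$f{\left(x{\left(9 \right)},-273 \right)} + B = 2 \left(-273\right) \frac{1}{1 + 9} - \frac{29332905017}{2993607984} = 2 \left(-273\right) \frac{1}{10} - \frac{29332905017}{2993607984} = - \frac{273}{5} - \frac{29332905017}{2993607984} = - \frac{963919504717}{14968039920}$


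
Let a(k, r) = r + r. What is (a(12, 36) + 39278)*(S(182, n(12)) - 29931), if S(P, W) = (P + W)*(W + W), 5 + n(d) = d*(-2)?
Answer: -1526976750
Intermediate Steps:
a(k, r) = 2*r
n(d) = -5 - 2*d (n(d) = -5 + d*(-2) = -5 - 2*d)
S(P, W) = 2*W*(P + W) (S(P, W) = (P + W)*(2*W) = 2*W*(P + W))
(a(12, 36) + 39278)*(S(182, n(12)) - 29931) = (2*36 + 39278)*(2*(-5 - 2*12)*(182 + (-5 - 2*12)) - 29931) = (72 + 39278)*(2*(-5 - 24)*(182 + (-5 - 24)) - 29931) = 39350*(2*(-29)*(182 - 29) - 29931) = 39350*(2*(-29)*153 - 29931) = 39350*(-8874 - 29931) = 39350*(-38805) = -1526976750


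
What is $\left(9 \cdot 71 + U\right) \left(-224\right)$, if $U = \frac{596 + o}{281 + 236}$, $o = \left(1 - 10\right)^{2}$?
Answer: $- \frac{74152960}{517} \approx -1.4343 \cdot 10^{5}$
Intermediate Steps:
$o = 81$ ($o = \left(-9\right)^{2} = 81$)
$U = \frac{677}{517}$ ($U = \frac{596 + 81}{281 + 236} = \frac{677}{517} \approx 1.3095$)
$\left(9 \cdot 71 + U\right) \left(-224\right) = \left(9 \cdot 71 + \frac{677}{517}\right) \left(-224\right) = \left(639 + \frac{677}{517}\right) \left(-224\right) = \frac{331040}{517} \left(-224\right) = - \frac{74152960}{517}$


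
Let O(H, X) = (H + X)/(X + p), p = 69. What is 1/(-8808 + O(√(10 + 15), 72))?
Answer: -141/1241851 ≈ -0.00011354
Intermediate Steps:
O(H, X) = (H + X)/(69 + X) (O(H, X) = (H + X)/(X + 69) = (H + X)/(69 + X))
1/(-8808 + O(√(10 + 15), 72)) = 1/(-8808 + (√(10 + 15) + 72)/(69 + 72)) = 1/(-8808 + (√25 + 72)/141) = 1/(-8808 + (5 + 72)/141) = 1/(-8808 + (1/141)*77) = 1/(-8808 + 77/141) = 1/(-1241851/141) = -141/1241851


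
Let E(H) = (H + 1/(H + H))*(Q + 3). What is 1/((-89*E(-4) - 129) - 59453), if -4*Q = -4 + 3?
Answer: -32/1868443 ≈ -1.7127e-5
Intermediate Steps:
Q = ¼ (Q = -(-4 + 3)/4 = -¼*(-1) = ¼ ≈ 0.25000)
E(H) = 13*H/4 + 13/(8*H) (E(H) = (H + 1/(H + H))*(¼ + 3) = (H + 1/(2*H))*(13/4) = 13*H/4 + 13/(8*H))
1/((-89*E(-4) - 129) - 59453) = 1/((-1157*(1 + 2*(-4)²)/(8*(-4)) - 129) - 59453) = 1/((-1157*(-1)*(1 + 2*16)/(8*4) - 129) - 59453) = 1/((-1157*(-1)*(1 + 32)/(8*4) - 129) - 59453) = 1/((-1157*(-1)*33/(8*4) - 129) - 59453) = 1/((-89*(-429/32) - 129) - 59453) = 1/((38181/32 - 129) - 59453) = 1/(34053/32 - 59453) = 1/(-1868443/32) = -32/1868443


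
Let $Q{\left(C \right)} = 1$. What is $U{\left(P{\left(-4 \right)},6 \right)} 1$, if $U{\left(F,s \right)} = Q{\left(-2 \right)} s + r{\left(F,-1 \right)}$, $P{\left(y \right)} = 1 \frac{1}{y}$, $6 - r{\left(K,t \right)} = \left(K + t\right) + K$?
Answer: $\frac{27}{2} \approx 13.5$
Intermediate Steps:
$r{\left(K,t \right)} = 6 - t - 2 K$ ($r{\left(K,t \right)} = 6 - \left(\left(K + t\right) + K\right) = 6 - \left(t + 2 K\right) = 6 - t - 2 K$)
$P{\left(y \right)} = \frac{1}{y}$
$U{\left(F,s \right)} = 7 + s - 2 F$ ($U{\left(F,s \right)} = 1 s - \left(-7 + 2 F\right) = s + \left(6 + 1 - 2 F\right) = s - \left(-7 + 2 F\right) = 7 + s - 2 F$)
$U{\left(P{\left(-4 \right)},6 \right)} 1 = \left(7 + 6 - \frac{2}{-4}\right) 1 = \left(7 + 6 - - \frac{1}{2}\right) 1 = \left(7 + 6 + \frac{1}{2}\right) 1 = \frac{27}{2} \cdot 1 = \frac{27}{2}$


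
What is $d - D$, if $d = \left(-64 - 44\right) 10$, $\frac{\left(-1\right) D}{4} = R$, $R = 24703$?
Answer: $97732$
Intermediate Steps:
$D = -98812$ ($D = \left(-4\right) 24703 = -98812$)
$d = -1080$ ($d = \left(-108\right) 10 = -1080$)
$d - D = -1080 - -98812 = -1080 + 98812 = 97732$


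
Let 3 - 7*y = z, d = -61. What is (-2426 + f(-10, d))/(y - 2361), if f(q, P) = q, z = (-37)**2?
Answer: 588/617 ≈ 0.95300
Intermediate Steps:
z = 1369
y = -1366/7 (y = 3/7 - 1/7*1369 = 3/7 - 1369/7 = -1366/7 ≈ -195.14)
(-2426 + f(-10, d))/(y - 2361) = (-2426 - 10)/(-1366/7 - 2361) = -2436/(-17893/7) = -2436*(-7/17893) = 588/617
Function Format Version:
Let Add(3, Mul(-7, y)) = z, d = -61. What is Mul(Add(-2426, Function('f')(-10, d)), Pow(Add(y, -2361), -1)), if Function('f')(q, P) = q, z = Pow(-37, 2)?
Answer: Rational(588, 617) ≈ 0.95300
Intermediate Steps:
z = 1369
y = Rational(-1366, 7) (y = Add(Rational(3, 7), Mul(Rational(-1, 7), 1369)) = Add(Rational(3, 7), Rational(-1369, 7)) = Rational(-1366, 7) ≈ -195.14)
Mul(Add(-2426, Function('f')(-10, d)), Pow(Add(y, -2361), -1)) = Mul(Add(-2426, -10), Pow(Add(Rational(-1366, 7), -2361), -1)) = Mul(-2436, Pow(Rational(-17893, 7), -1)) = Mul(-2436, Rational(-7, 17893)) = Rational(588, 617)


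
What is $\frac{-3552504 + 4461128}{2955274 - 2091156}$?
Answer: $\frac{454312}{432059} \approx 1.0515$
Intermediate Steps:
$\frac{-3552504 + 4461128}{2955274 - 2091156} = \frac{908624}{864118} = 908624 \cdot \frac{1}{864118} = \frac{454312}{432059}$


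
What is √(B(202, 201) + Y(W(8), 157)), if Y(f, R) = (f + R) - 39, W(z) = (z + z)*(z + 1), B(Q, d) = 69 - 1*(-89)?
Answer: 2*√105 ≈ 20.494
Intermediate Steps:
B(Q, d) = 158 (B(Q, d) = 69 + 89 = 158)
W(z) = 2*z*(1 + z) (W(z) = (2*z)*(1 + z) = 2*z*(1 + z))
Y(f, R) = -39 + R + f (Y(f, R) = (R + f) - 39 = -39 + R + f)
√(B(202, 201) + Y(W(8), 157)) = √(158 + (-39 + 157 + 2*8*(1 + 8))) = √(158 + (-39 + 157 + 2*8*9)) = √(158 + (-39 + 157 + 144)) = √(158 + 262) = √420 = 2*√105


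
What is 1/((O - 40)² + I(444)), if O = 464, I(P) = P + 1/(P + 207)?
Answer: 651/117323221 ≈ 5.5488e-6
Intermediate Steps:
I(P) = P + 1/(207 + P)
1/((O - 40)² + I(444)) = 1/((464 - 40)² + (1 + 444² + 207*444)/(207 + 444)) = 1/(424² + (1 + 197136 + 91908)/651) = 1/(179776 + (1/651)*289045) = 1/(179776 + 289045/651) = 1/(117323221/651) = 651/117323221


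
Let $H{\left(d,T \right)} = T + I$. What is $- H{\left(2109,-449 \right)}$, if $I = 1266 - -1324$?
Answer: $-2141$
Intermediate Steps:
$I = 2590$ ($I = 1266 + 1324 = 2590$)
$H{\left(d,T \right)} = 2590 + T$ ($H{\left(d,T \right)} = T + 2590 = 2590 + T$)
$- H{\left(2109,-449 \right)} = - (2590 - 449) = \left(-1\right) 2141 = -2141$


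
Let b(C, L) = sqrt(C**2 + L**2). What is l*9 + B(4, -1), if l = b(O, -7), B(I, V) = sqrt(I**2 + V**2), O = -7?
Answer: sqrt(17) + 63*sqrt(2) ≈ 93.219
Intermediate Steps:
l = 7*sqrt(2) (l = sqrt((-7)**2 + (-7)**2) = sqrt(49 + 49) = sqrt(98) = 7*sqrt(2) ≈ 9.8995)
l*9 + B(4, -1) = (7*sqrt(2))*9 + sqrt(4**2 + (-1)**2) = 63*sqrt(2) + sqrt(16 + 1) = 63*sqrt(2) + sqrt(17) = sqrt(17) + 63*sqrt(2)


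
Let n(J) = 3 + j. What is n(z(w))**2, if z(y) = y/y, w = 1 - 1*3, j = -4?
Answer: 1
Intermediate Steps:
w = -2 (w = 1 - 3 = -2)
z(y) = 1
n(J) = -1 (n(J) = 3 - 4 = -1)
n(z(w))**2 = (-1)**2 = 1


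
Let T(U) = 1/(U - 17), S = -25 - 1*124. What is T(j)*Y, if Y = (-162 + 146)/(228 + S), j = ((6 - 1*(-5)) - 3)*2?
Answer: 16/79 ≈ 0.20253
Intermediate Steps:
S = -149 (S = -25 - 124 = -149)
j = 16 (j = ((6 + 5) - 3)*2 = (11 - 3)*2 = 8*2 = 16)
T(U) = 1/(-17 + U)
Y = -16/79 (Y = (-162 + 146)/(228 - 149) = -16/79 ≈ -0.20253)
T(j)*Y = -16/79/(-17 + 16) = -16/79/(-1) = -1*(-16/79) = 16/79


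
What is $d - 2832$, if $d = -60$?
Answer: $-2892$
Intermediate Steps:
$d - 2832 = -60 - 2832 = -2892$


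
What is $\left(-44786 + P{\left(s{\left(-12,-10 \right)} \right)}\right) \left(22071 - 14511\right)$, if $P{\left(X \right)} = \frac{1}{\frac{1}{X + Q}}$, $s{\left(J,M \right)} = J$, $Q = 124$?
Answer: $-337735440$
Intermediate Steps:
$P{\left(X \right)} = 124 + X$ ($P{\left(X \right)} = \frac{1}{\frac{1}{X + 124}} = \frac{1}{\frac{1}{124 + X}} = 124 + X$)
$\left(-44786 + P{\left(s{\left(-12,-10 \right)} \right)}\right) \left(22071 - 14511\right) = \left(-44786 + \left(124 - 12\right)\right) \left(22071 - 14511\right) = \left(-44786 + 112\right) 7560 = \left(-44674\right) 7560 = -337735440$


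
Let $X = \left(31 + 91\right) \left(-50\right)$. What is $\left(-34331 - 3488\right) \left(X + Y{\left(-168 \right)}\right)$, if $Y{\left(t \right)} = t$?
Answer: $237049492$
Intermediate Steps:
$X = -6100$ ($X = 122 \left(-50\right) = -6100$)
$\left(-34331 - 3488\right) \left(X + Y{\left(-168 \right)}\right) = \left(-34331 - 3488\right) \left(-6100 - 168\right) = \left(-37819\right) \left(-6268\right) = 237049492$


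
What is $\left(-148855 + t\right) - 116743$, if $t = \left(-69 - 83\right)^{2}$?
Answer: $-242494$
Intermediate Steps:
$t = 23104$ ($t = \left(-152\right)^{2} = 23104$)
$\left(-148855 + t\right) - 116743 = \left(-148855 + 23104\right) - 116743 = -125751 - 116743 = -242494$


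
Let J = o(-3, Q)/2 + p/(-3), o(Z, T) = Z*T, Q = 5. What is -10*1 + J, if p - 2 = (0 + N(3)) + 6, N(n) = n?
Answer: -127/6 ≈ -21.167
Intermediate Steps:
o(Z, T) = T*Z
p = 11 (p = 2 + ((0 + 3) + 6) = 2 + (3 + 6) = 2 + 9 = 11)
J = -67/6 (J = (5*(-3))/2 + 11/(-3) = -15*1/2 + 11*(-1/3) = -15/2 - 11/3 = -67/6 ≈ -11.167)
-10*1 + J = -10*1 - 67/6 = -10 - 67/6 = -127/6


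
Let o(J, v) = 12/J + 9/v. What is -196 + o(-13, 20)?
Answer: -51083/260 ≈ -196.47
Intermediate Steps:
o(J, v) = 9/v + 12/J
-196 + o(-13, 20) = -196 + (9/20 + 12/(-13)) = -196 + (9*(1/20) + 12*(-1/13)) = -196 + (9/20 - 12/13) = -196 - 123/260 = -51083/260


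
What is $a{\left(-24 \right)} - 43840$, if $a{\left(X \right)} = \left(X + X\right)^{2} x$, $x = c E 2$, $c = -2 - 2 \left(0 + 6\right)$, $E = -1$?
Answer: $20672$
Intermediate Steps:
$c = -14$ ($c = -2 - 2 \cdot 6 = -2 - 12 = -14$)
$x = 28$ ($x = \left(-14\right) \left(-1\right) 2 = 14 \cdot 2 = 28$)
$a{\left(X \right)} = 112 X^{2}$ ($a{\left(X \right)} = \left(X + X\right)^{2} \cdot 28 = \left(2 X\right)^{2} \cdot 28 = 4 X^{2} \cdot 28 = 112 X^{2}$)
$a{\left(-24 \right)} - 43840 = 112 \left(-24\right)^{2} - 43840 = 112 \cdot 576 - 43840 = 64512 - 43840 = 20672$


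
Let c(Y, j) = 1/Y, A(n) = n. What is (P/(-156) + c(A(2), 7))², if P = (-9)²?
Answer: 1/2704 ≈ 0.00036982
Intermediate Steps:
P = 81
(P/(-156) + c(A(2), 7))² = (81/(-156) + 1/2)² = (81*(-1/156) + ½)² = (-27/52 + ½)² = (-1/52)² = 1/2704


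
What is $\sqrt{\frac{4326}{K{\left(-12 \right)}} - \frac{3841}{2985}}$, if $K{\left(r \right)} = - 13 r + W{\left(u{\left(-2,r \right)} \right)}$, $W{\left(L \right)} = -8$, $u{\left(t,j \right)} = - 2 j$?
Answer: $\frac{\sqrt{1363403985690}}{220890} \approx 5.2861$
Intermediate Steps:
$K{\left(r \right)} = -8 - 13 r$ ($K{\left(r \right)} = - 13 r - 8 = -8 - 13 r$)
$\sqrt{\frac{4326}{K{\left(-12 \right)}} - \frac{3841}{2985}} = \sqrt{\frac{4326}{-8 - -156} - \frac{3841}{2985}} = \sqrt{\frac{4326}{-8 + 156} - \frac{3841}{2985}} = \sqrt{\frac{4326}{148} - \frac{3841}{2985}} = \sqrt{4326 \cdot \frac{1}{148} - \frac{3841}{2985}} = \sqrt{\frac{2163}{74} - \frac{3841}{2985}} = \sqrt{\frac{6172321}{220890}} = \frac{\sqrt{1363403985690}}{220890}$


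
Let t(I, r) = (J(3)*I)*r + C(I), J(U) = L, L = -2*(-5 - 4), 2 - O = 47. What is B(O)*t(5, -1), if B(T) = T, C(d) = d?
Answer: 3825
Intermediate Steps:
O = -45 (O = 2 - 1*47 = 2 - 47 = -45)
L = 18 (L = -2*(-9) = 18)
J(U) = 18
t(I, r) = I + 18*I*r (t(I, r) = (18*I)*r + I = 18*I*r + I = I + 18*I*r)
B(O)*t(5, -1) = -225*(1 + 18*(-1)) = -225*(1 - 18) = -225*(-17) = -45*(-85) = 3825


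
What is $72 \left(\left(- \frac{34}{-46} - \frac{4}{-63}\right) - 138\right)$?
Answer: $- \frac{1590392}{161} \approx -9878.2$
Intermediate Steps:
$72 \left(\left(- \frac{34}{-46} - \frac{4}{-63}\right) - 138\right) = 72 \left(\left(\left(-34\right) \left(- \frac{1}{46}\right) - - \frac{4}{63}\right) - 138\right) = 72 \left(\left(\frac{17}{23} + \frac{4}{63}\right) - 138\right) = 72 \left(\frac{1163}{1449} - 138\right) = 72 \left(- \frac{198799}{1449}\right) = - \frac{1590392}{161}$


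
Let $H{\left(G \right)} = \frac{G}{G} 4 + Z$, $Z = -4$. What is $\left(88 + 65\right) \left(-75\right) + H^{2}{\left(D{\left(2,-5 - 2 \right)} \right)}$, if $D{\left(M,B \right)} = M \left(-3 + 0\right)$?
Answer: $-11475$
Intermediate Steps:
$D{\left(M,B \right)} = - 3 M$ ($D{\left(M,B \right)} = M \left(-3\right) = - 3 M$)
$H{\left(G \right)} = 0$ ($H{\left(G \right)} = \frac{G}{G} 4 - 4 = 1 \cdot 4 - 4 = 4 - 4 = 0$)
$\left(88 + 65\right) \left(-75\right) + H^{2}{\left(D{\left(2,-5 - 2 \right)} \right)} = \left(88 + 65\right) \left(-75\right) + 0^{2} = 153 \left(-75\right) + 0 = -11475 + 0 = -11475$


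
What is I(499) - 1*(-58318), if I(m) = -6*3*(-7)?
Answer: 58444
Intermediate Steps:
I(m) = 126 (I(m) = -18*(-7) = 126)
I(499) - 1*(-58318) = 126 - 1*(-58318) = 126 + 58318 = 58444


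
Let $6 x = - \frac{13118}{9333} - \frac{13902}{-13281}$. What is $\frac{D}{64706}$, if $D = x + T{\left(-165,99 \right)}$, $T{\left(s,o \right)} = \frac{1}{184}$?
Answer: $- \frac{1239880715}{1475755528786992} \approx -8.4017 \cdot 10^{-7}$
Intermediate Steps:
$T{\left(s,o \right)} = \frac{1}{184}$
$x = - \frac{7412132}{123951573}$ ($x = \frac{- \frac{13118}{9333} - \frac{13902}{-13281}}{6} = \frac{\left(-13118\right) \frac{1}{9333} - - \frac{4634}{4427}}{6} = \frac{- \frac{13118}{9333} + \frac{4634}{4427}}{6} = \frac{1}{6} \left(- \frac{14824264}{41317191}\right) = - \frac{7412132}{123951573} \approx -0.059799$)
$D = - \frac{1239880715}{22807089432}$ ($D = - \frac{7412132}{123951573} + \frac{1}{184} = - \frac{1239880715}{22807089432} \approx -0.054364$)
$\frac{D}{64706} = - \frac{1239880715}{22807089432 \cdot 64706} = \left(- \frac{1239880715}{22807089432}\right) \frac{1}{64706} = - \frac{1239880715}{1475755528786992}$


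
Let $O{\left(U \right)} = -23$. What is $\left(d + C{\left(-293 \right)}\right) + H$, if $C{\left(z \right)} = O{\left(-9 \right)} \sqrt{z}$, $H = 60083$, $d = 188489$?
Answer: $248572 - 23 i \sqrt{293} \approx 2.4857 \cdot 10^{5} - 393.7 i$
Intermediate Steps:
$C{\left(z \right)} = - 23 \sqrt{z}$
$\left(d + C{\left(-293 \right)}\right) + H = \left(188489 - 23 \sqrt{-293}\right) + 60083 = \left(188489 - 23 i \sqrt{293}\right) + 60083 = 248572 - 23 i \sqrt{293}$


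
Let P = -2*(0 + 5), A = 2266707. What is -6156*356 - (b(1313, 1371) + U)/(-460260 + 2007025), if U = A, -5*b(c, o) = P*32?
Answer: -3389793447811/1546765 ≈ -2.1915e+6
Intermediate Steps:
P = -10 (P = -2*5 = -10)
b(c, o) = 64 (b(c, o) = -(-2)*32 = -1/5*(-320) = 64)
U = 2266707
-6156*356 - (b(1313, 1371) + U)/(-460260 + 2007025) = -6156*356 - (64 + 2266707)/(-460260 + 2007025) = -2191536 - 2266771/1546765 = -3389793447811/1546765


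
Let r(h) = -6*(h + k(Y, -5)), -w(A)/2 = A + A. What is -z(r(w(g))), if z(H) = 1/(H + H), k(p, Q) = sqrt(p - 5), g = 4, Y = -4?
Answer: -4/795 - I/1060 ≈ -0.0050314 - 0.0009434*I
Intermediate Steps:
k(p, Q) = sqrt(-5 + p)
w(A) = -4*A (w(A) = -2*(A + A) = -4*A)
r(h) = -18*I - 6*h (r(h) = -6*(h + sqrt(-5 - 4)) = -6*(h + sqrt(-9)) = -6*(h + 3*I) = -18*I - 6*h)
z(H) = 1/(2*H)
-z(r(w(g))) = -1/(2*(-18*I - (-24)*4)) = -1/(2*(-18*I - 6*(-16))) = -1/(2*(-18*I + 96)) = -1/(2*(96 - 18*I)) = -(96 + 18*I)/9540/2 = -(96 + 18*I)/19080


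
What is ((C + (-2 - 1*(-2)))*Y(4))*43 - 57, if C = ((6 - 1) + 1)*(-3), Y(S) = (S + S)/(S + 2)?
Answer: -1089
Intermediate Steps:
Y(S) = 2*S/(2 + S) (Y(S) = (2*S)/(2 + S) = 2*S/(2 + S))
C = -18 (C = (5 + 1)*(-3) = 6*(-3) = -18)
((C + (-2 - 1*(-2)))*Y(4))*43 - 57 = ((-18 + (-2 - 1*(-2)))*(2*4/(2 + 4)))*43 - 57 = ((-18 + (-2 + 2))*(2*4/6))*43 - 57 = ((-18 + 0)*(2*4*(⅙)))*43 - 57 = -18*4/3*43 - 57 = -24*43 - 57 = -1032 - 57 = -1089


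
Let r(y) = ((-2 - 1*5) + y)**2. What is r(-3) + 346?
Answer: 446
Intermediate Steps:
r(y) = (-7 + y)**2 (r(y) = ((-2 - 5) + y)**2 = (-7 + y)**2)
r(-3) + 346 = (-7 - 3)**2 + 346 = (-10)**2 + 346 = 100 + 346 = 446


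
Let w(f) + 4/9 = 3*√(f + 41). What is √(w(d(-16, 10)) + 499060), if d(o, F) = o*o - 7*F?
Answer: √(4491536 + 27*√227)/3 ≈ 706.47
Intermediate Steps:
d(o, F) = o² - 7*F
w(f) = -4/9 + 3*√(41 + f) (w(f) = -4/9 + 3*√(f + 41) = -4/9 + 3*√(41 + f))
√(w(d(-16, 10)) + 499060) = √((-4/9 + 3*√(41 + ((-16)² - 7*10))) + 499060) = √((-4/9 + 3*√(41 + (256 - 70))) + 499060) = √((-4/9 + 3*√(41 + 186)) + 499060) = √((-4/9 + 3*√227) + 499060) = √(4491536/9 + 3*√227)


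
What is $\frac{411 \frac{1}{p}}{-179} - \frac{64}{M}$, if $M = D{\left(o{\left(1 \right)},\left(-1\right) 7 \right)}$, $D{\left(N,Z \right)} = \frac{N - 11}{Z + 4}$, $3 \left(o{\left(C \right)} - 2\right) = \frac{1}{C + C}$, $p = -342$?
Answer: $- \frac{23500451}{1081518} \approx -21.729$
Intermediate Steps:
$o{\left(C \right)} = 2 + \frac{1}{6 C}$ ($o{\left(C \right)} = 2 + \frac{1}{3 \left(C + C\right)} = 2 + \frac{1}{3 \cdot 2 C} = 2 + \frac{\frac{1}{2} \frac{1}{C}}{3} = 2 + \frac{1}{6 C}$)
$D{\left(N,Z \right)} = \frac{-11 + N}{4 + Z}$
$M = \frac{53}{18}$ ($M = \frac{-11 + \left(2 + \frac{1}{6 \cdot 1}\right)}{4 - 7} = \frac{-11 + \left(2 + \frac{1}{6} \cdot 1\right)}{4 - 7} = \frac{-11 + \left(2 + \frac{1}{6}\right)}{-3} = - \frac{-11 + \frac{13}{6}}{3} = \left(- \frac{1}{3}\right) \left(- \frac{53}{6}\right) = \frac{53}{18} \approx 2.9444$)
$\frac{411 \frac{1}{p}}{-179} - \frac{64}{M} = \frac{411 \frac{1}{-342}}{-179} - \frac{64}{\frac{53}{18}} = 411 \left(- \frac{1}{342}\right) \left(- \frac{1}{179}\right) - \frac{1152}{53} = \left(- \frac{137}{114}\right) \left(- \frac{1}{179}\right) - \frac{1152}{53} = \frac{137}{20406} - \frac{1152}{53} = - \frac{23500451}{1081518}$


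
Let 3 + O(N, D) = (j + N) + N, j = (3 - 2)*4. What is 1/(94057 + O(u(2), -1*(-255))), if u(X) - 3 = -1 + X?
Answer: 1/94066 ≈ 1.0631e-5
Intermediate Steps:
j = 4 (j = 1*4 = 4)
u(X) = 2 + X (u(X) = 3 + (-1 + X) = 2 + X)
O(N, D) = 1 + 2*N (O(N, D) = -3 + ((4 + N) + N) = -3 + (4 + 2*N) = 1 + 2*N)
1/(94057 + O(u(2), -1*(-255))) = 1/(94057 + (1 + 2*(2 + 2))) = 1/(94057 + (1 + 2*4)) = 1/(94057 + (1 + 8)) = 1/(94057 + 9) = 1/94066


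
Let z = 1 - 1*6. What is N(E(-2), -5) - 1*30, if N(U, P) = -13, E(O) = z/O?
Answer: -43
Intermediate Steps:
z = -5 (z = 1 - 6 = -5)
E(O) = -5/O
N(E(-2), -5) - 1*30 = -13 - 1*30 = -13 - 30 = -43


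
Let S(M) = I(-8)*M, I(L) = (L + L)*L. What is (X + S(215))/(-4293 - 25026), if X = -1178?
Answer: -26342/29319 ≈ -0.89846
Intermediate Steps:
I(L) = 2*L**2 (I(L) = (2*L)*L = 2*L**2)
S(M) = 128*M (S(M) = (2*(-8)**2)*M = (2*64)*M = 128*M)
(X + S(215))/(-4293 - 25026) = (-1178 + 128*215)/(-4293 - 25026) = (-1178 + 27520)/(-29319) = 26342*(-1/29319) = -26342/29319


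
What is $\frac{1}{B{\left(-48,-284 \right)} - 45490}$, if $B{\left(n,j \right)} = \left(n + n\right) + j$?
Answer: $- \frac{1}{45870} \approx -2.1801 \cdot 10^{-5}$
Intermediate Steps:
$B{\left(n,j \right)} = j + 2 n$ ($B{\left(n,j \right)} = 2 n + j = j + 2 n$)
$\frac{1}{B{\left(-48,-284 \right)} - 45490} = \frac{1}{\left(-284 + 2 \left(-48\right)\right) - 45490} = \frac{1}{\left(-284 - 96\right) - 45490} = \frac{1}{-380 - 45490} = \frac{1}{-45870} = - \frac{1}{45870}$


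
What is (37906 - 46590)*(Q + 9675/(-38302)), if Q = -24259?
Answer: 4034490411406/19151 ≈ 2.1067e+8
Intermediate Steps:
(37906 - 46590)*(Q + 9675/(-38302)) = (37906 - 46590)*(-24259 + 9675/(-38302)) = -8684*(-24259 + 9675*(-1/38302)) = -8684*(-24259 - 9675/38302) = -8684*(-929177893/38302) = 4034490411406/19151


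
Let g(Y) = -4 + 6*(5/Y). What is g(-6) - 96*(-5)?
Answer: 471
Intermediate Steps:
g(Y) = -4 + 30/Y
g(-6) - 96*(-5) = (-4 + 30/(-6)) - 96*(-5) = (-4 + 30*(-⅙)) + 480 = (-4 - 5) + 480 = -9 + 480 = 471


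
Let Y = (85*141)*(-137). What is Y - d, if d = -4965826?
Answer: 3323881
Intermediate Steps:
Y = -1641945 (Y = 11985*(-137) = -1641945)
Y - d = -1641945 - 1*(-4965826) = -1641945 + 4965826 = 3323881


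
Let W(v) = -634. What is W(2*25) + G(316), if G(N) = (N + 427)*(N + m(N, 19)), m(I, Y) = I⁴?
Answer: 7408617241002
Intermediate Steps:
G(N) = (427 + N)*(N + N⁴) (G(N) = (N + 427)*(N + N⁴) = (427 + N)*(N + N⁴))
W(2*25) + G(316) = -634 + 316*(427 + 316 + 316⁴ + 427*316³) = -634 + 316*(427 + 316 + 9971220736 + 427*31554496) = -634 + 316*(427 + 316 + 9971220736 + 13473769792) = -634 + 316*23444991271 = -634 + 7408617241636 = 7408617241002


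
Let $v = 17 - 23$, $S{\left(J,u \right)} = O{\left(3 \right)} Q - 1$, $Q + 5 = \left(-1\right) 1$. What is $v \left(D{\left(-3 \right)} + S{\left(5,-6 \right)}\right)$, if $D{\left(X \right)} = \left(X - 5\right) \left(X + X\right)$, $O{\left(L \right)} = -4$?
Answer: $-426$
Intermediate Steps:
$Q = -6$ ($Q = -5 - 1 = -6$)
$D{\left(X \right)} = 2 X \left(-5 + X\right)$ ($D{\left(X \right)} = \left(-5 + X\right) 2 X = 2 X \left(-5 + X\right)$)
$S{\left(J,u \right)} = 23$ ($S{\left(J,u \right)} = \left(-4\right) \left(-6\right) - 1 = 24 - 1 = 23$)
$v = -6$
$v \left(D{\left(-3 \right)} + S{\left(5,-6 \right)}\right) = - 6 \left(2 \left(-3\right) \left(-5 - 3\right) + 23\right) = - 6 \left(2 \left(-3\right) \left(-8\right) + 23\right) = - 6 \left(48 + 23\right) = \left(-6\right) 71 = -426$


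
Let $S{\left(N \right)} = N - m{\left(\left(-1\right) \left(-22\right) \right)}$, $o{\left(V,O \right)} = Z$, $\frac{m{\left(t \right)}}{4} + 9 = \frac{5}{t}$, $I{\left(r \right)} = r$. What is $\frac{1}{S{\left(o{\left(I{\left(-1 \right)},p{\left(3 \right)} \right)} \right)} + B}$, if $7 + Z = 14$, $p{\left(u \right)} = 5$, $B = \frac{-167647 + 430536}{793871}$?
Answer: $\frac{8732581}{370454052} \approx 0.023573$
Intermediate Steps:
$B = \frac{262889}{793871}$ ($B = 262889 \cdot \frac{1}{793871} = \frac{262889}{793871} \approx 0.33115$)
$Z = 7$ ($Z = -7 + 14 = 7$)
$m{\left(t \right)} = -36 + \frac{20}{t}$ ($m{\left(t \right)} = -36 + 4 \frac{5}{t} = -36 + \frac{20}{t}$)
$o{\left(V,O \right)} = 7$
$S{\left(N \right)} = \frac{386}{11} + N$ ($S{\left(N \right)} = N - \left(-36 + \frac{20}{\left(-1\right) \left(-22\right)}\right) = N - \left(-36 + \frac{20}{22}\right) = N - \left(-36 + 20 \cdot \frac{1}{22}\right) = N - \left(-36 + \frac{10}{11}\right) = N - - \frac{386}{11} = N + \frac{386}{11} = \frac{386}{11} + N$)
$\frac{1}{S{\left(o{\left(I{\left(-1 \right)},p{\left(3 \right)} \right)} \right)} + B} = \frac{1}{\left(\frac{386}{11} + 7\right) + \frac{262889}{793871}} = \frac{1}{\frac{463}{11} + \frac{262889}{793871}} = \frac{1}{\frac{370454052}{8732581}} = \frac{8732581}{370454052}$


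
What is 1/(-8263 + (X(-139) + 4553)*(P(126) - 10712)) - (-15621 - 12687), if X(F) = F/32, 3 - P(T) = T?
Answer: 44652317657356/1577374511 ≈ 28308.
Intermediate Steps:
P(T) = 3 - T
X(F) = F/32 (X(F) = F*(1/32) = F/32)
1/(-8263 + (X(-139) + 4553)*(P(126) - 10712)) - (-15621 - 12687) = 1/(-8263 + ((1/32)*(-139) + 4553)*((3 - 1*126) - 10712)) - (-15621 - 12687) = 1/(-8263 + (-139/32 + 4553)*((3 - 126) - 10712)) - 1*(-28308) = 1/(-8263 + 145557*(-123 - 10712)/32) + 28308 = 1/(-8263 + (145557/32)*(-10835)) + 28308 = 1/(-8263 - 1577110095/32) + 28308 = 1/(-1577374511/32) + 28308 = -32/1577374511 + 28308 = 44652317657356/1577374511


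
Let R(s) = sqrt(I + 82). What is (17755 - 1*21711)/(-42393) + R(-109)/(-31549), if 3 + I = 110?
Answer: 3956/42393 - 3*sqrt(21)/31549 ≈ 0.092882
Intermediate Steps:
I = 107 (I = -3 + 110 = 107)
R(s) = 3*sqrt(21) (R(s) = sqrt(107 + 82) = sqrt(189) = 3*sqrt(21))
(17755 - 1*21711)/(-42393) + R(-109)/(-31549) = (17755 - 1*21711)/(-42393) + (3*sqrt(21))/(-31549) = (17755 - 21711)*(-1/42393) + (3*sqrt(21))*(-1/31549) = -3956*(-1/42393) - 3*sqrt(21)/31549 = 3956/42393 - 3*sqrt(21)/31549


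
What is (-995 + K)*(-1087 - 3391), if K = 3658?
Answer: -11924914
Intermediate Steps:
(-995 + K)*(-1087 - 3391) = (-995 + 3658)*(-1087 - 3391) = 2663*(-4478) = -11924914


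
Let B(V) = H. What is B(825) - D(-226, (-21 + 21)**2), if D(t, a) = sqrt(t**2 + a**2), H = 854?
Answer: 628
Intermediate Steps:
B(V) = 854
D(t, a) = sqrt(a**2 + t**2)
B(825) - D(-226, (-21 + 21)**2) = 854 - sqrt(((-21 + 21)**2)**2 + (-226)**2) = 854 - sqrt((0**2)**2 + 51076) = 854 - sqrt(0**2 + 51076) = 854 - sqrt(0 + 51076) = 854 - sqrt(51076) = 854 - 1*226 = 854 - 226 = 628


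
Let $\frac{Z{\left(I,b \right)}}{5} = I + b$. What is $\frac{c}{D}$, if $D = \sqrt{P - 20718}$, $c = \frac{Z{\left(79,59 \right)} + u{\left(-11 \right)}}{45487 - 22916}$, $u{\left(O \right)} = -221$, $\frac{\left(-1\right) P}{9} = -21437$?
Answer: $\frac{469 \sqrt{19135}}{1295688255} \approx 5.0071 \cdot 10^{-5}$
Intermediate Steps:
$P = 192933$ ($P = \left(-9\right) \left(-21437\right) = 192933$)
$Z{\left(I,b \right)} = 5 I + 5 b$ ($Z{\left(I,b \right)} = 5 \left(I + b\right) = 5 I + 5 b$)
$c = \frac{469}{22571}$ ($c = \frac{\left(5 \cdot 79 + 5 \cdot 59\right) - 221}{45487 - 22916} = \frac{\left(395 + 295\right) - 221}{22571} = \left(690 - 221\right) \frac{1}{22571} = 469 \cdot \frac{1}{22571} = \frac{469}{22571} \approx 0.020779$)
$D = 3 \sqrt{19135}$ ($D = \sqrt{192933 - 20718} = \sqrt{172215} = 3 \sqrt{19135} \approx 414.99$)
$\frac{c}{D} = \frac{469}{22571 \cdot 3 \sqrt{19135}} = \frac{469 \frac{\sqrt{19135}}{57405}}{22571} = \frac{469 \sqrt{19135}}{1295688255}$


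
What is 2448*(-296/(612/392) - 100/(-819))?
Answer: -42208448/91 ≈ -4.6383e+5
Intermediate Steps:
2448*(-296/(612/392) - 100/(-819)) = 2448*(-296/(612*(1/392)) - 100*(-1/819)) = 2448*(-296/153/98 + 100/819) = 2448*(-296*98/153 + 100/819) = 2448*(-29008/153 + 100/819) = 2448*(-2638028/13923) = -42208448/91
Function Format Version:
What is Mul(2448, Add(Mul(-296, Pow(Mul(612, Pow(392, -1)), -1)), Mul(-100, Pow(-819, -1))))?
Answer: Rational(-42208448, 91) ≈ -4.6383e+5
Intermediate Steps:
Mul(2448, Add(Mul(-296, Pow(Mul(612, Pow(392, -1)), -1)), Mul(-100, Pow(-819, -1)))) = Mul(2448, Add(Mul(-296, Pow(Mul(612, Rational(1, 392)), -1)), Mul(-100, Rational(-1, 819)))) = Mul(2448, Add(Mul(-296, Pow(Rational(153, 98), -1)), Rational(100, 819))) = Mul(2448, Add(Mul(-296, Rational(98, 153)), Rational(100, 819))) = Mul(2448, Add(Rational(-29008, 153), Rational(100, 819))) = Mul(2448, Rational(-2638028, 13923)) = Rational(-42208448, 91)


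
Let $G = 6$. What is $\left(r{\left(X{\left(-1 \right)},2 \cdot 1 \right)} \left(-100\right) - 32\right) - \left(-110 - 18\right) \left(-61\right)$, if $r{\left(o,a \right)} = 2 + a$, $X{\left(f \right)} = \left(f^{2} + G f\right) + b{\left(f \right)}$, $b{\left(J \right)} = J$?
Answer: $-8240$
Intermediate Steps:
$X{\left(f \right)} = f^{2} + 7 f$ ($X{\left(f \right)} = \left(f^{2} + 6 f\right) + f = f^{2} + 7 f$)
$\left(r{\left(X{\left(-1 \right)},2 \cdot 1 \right)} \left(-100\right) - 32\right) - \left(-110 - 18\right) \left(-61\right) = \left(\left(2 + 2 \cdot 1\right) \left(-100\right) - 32\right) - \left(-110 - 18\right) \left(-61\right) = \left(\left(2 + 2\right) \left(-100\right) - 32\right) - \left(-128\right) \left(-61\right) = \left(4 \left(-100\right) - 32\right) - 7808 = \left(-400 - 32\right) - 7808 = -432 - 7808 = -8240$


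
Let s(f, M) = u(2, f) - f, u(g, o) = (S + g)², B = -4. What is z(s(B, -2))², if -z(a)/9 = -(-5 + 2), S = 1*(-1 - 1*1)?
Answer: 729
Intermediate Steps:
S = -2 (S = 1*(-1 - 1) = 1*(-2) = -2)
u(g, o) = (-2 + g)²
s(f, M) = -f (s(f, M) = (-2 + 2)² - f = 0² - f = 0 - f = -f)
z(a) = -27 (z(a) = -(-9)*(-5 + 2) = -(-9)*(-3) = -9*3 = -27)
z(s(B, -2))² = (-27)² = 729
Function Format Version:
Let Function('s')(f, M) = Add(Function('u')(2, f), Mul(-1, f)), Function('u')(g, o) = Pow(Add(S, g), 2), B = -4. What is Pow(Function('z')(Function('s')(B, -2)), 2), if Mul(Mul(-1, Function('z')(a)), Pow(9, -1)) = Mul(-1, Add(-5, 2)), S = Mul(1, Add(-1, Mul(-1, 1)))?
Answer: 729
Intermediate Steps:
S = -2 (S = Mul(1, Add(-1, -1)) = Mul(1, -2) = -2)
Function('u')(g, o) = Pow(Add(-2, g), 2)
Function('s')(f, M) = Mul(-1, f) (Function('s')(f, M) = Add(Pow(Add(-2, 2), 2), Mul(-1, f)) = Add(Pow(0, 2), Mul(-1, f)) = Add(0, Mul(-1, f)) = Mul(-1, f))
Function('z')(a) = -27 (Function('z')(a) = Mul(-9, Mul(-1, Add(-5, 2))) = Mul(-9, Mul(-1, -3)) = Mul(-9, 3) = -27)
Pow(Function('z')(Function('s')(B, -2)), 2) = Pow(-27, 2) = 729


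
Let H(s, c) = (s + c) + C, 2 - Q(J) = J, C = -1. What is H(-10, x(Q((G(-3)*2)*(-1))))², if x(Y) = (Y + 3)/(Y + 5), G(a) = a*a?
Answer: 63504/625 ≈ 101.61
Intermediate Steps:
G(a) = a²
Q(J) = 2 - J
x(Y) = (3 + Y)/(5 + Y)
H(s, c) = -1 + c + s (H(s, c) = (s + c) - 1 = (c + s) - 1 = -1 + c + s)
H(-10, x(Q((G(-3)*2)*(-1))))² = (-1 + (3 + (2 - (-3)²*2*(-1)))/(5 + (2 - (-3)²*2*(-1))) - 10)² = (-1 + (3 + (2 - 9*2*(-1)))/(5 + (2 - 9*2*(-1))) - 10)² = (-1 + (3 + (2 - 18*(-1)))/(5 + (2 - 18*(-1))) - 10)² = (-1 + (3 + (2 - 1*(-18)))/(5 + (2 - 1*(-18))) - 10)² = (-1 + (3 + (2 + 18))/(5 + (2 + 18)) - 10)² = (-1 + (3 + 20)/(5 + 20) - 10)² = (-1 + 23/25 - 10)² = (-252/25)² = 63504/625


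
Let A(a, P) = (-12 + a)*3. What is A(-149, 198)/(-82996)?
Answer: 483/82996 ≈ 0.0058196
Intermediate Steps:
A(a, P) = -36 + 3*a
A(-149, 198)/(-82996) = (-36 + 3*(-149))/(-82996) = (-36 - 447)*(-1/82996) = -483*(-1/82996) = 483/82996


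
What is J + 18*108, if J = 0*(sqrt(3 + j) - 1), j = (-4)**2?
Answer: 1944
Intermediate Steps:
j = 16
J = 0 (J = 0*(sqrt(3 + 16) - 1) = 0*(sqrt(19) - 1) = 0*(-1 + sqrt(19)) = 0)
J + 18*108 = 0 + 18*108 = 0 + 1944 = 1944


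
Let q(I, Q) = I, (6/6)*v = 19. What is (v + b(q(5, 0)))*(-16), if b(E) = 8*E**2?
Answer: -3504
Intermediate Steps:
v = 19
(v + b(q(5, 0)))*(-16) = (19 + 8*5**2)*(-16) = (19 + 8*25)*(-16) = (19 + 200)*(-16) = 219*(-16) = -3504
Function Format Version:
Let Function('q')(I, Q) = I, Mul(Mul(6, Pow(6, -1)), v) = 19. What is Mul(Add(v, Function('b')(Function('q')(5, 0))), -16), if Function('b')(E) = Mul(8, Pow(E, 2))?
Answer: -3504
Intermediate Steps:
v = 19
Mul(Add(v, Function('b')(Function('q')(5, 0))), -16) = Mul(Add(19, Mul(8, Pow(5, 2))), -16) = Mul(Add(19, Mul(8, 25)), -16) = Mul(Add(19, 200), -16) = Mul(219, -16) = -3504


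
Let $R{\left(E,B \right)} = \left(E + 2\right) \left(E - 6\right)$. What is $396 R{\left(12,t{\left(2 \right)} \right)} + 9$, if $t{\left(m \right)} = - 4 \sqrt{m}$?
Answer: $33273$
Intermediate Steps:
$R{\left(E,B \right)} = \left(-6 + E\right) \left(2 + E\right)$ ($R{\left(E,B \right)} = \left(2 + E\right) \left(-6 + E\right) = \left(-6 + E\right) \left(2 + E\right)$)
$396 R{\left(12,t{\left(2 \right)} \right)} + 9 = 396 \left(-12 + 12^{2} - 48\right) + 9 = 396 \left(-12 + 144 - 48\right) + 9 = 396 \cdot 84 + 9 = 33264 + 9 = 33273$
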